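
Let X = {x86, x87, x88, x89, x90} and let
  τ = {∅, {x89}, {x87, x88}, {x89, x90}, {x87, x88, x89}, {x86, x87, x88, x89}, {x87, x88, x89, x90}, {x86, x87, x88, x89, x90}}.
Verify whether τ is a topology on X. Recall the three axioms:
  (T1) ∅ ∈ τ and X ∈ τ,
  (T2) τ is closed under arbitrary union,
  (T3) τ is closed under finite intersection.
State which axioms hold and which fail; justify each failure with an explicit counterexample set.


τ IS a topology on X.

Axiom (T1): ∅ ∈ τ? Yes; X ∈ τ? Yes.
Axiom (T2/T3): check pairwise unions and intersections of members of τ.
All pairwise intersections and unions checked — each lies in τ. Therefore τ satisfies (T1), (T2), (T3): it IS a topology on X.


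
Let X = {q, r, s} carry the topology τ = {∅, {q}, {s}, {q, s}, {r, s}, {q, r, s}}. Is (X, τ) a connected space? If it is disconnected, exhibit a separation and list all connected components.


(X, τ) is disconnected; components = [{q}, {r, s}].

Find clopen sets (U ∈ τ with X ∖ U ∈ τ):
  U = ∅, X ∖ U = {q, r, s} — both open, so U is clopen.
  U = {q}, X ∖ U = {r, s} — both open, so U is clopen.
  U = {r, s}, X ∖ U = {q} — both open, so U is clopen.
  U = {q, r, s}, X ∖ U = ∅ — both open, so U is clopen.
Nontrivial clopen(s) exist: e.g. {q}. So (X, τ) is disconnected.
Compute connected components by grouping points that agree on all clopens:
  component: {q}
  component: {r, s}


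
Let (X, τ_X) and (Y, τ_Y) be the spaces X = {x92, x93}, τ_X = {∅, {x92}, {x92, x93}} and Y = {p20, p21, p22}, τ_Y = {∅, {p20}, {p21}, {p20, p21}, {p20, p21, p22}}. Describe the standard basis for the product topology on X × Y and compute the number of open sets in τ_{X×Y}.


Basis B = {∅ × ∅, {x92} × {p20}, {x92} × {p21}, {x92} × {p20, p21}, {x92, x93} × {p20}, {x92, x93} × {p21}, {x92} × {p20, p21, p22}, {x92, x93} × {p20, p21}, {x92, x93} × {p20, p21, p22}}; |τ_{X×Y}| = 14.

Enumerate products U × V with U ∈ τ_X, V ∈ τ_Y (deduplicated):
  ∅ × ∅ = {} (∅)
  {x92} × {p20} = {(x92,p20)}
  {x92} × {p21} = {(x92,p21)}
  {x92} × {p20, p21} = {(x92,p20), (x92,p21)}
  {x92, x93} × {p20} = {(x92,p20), (x93,p20)}
  {x92, x93} × {p21} = {(x92,p21), (x93,p21)}
  {x92} × {p20, p21, p22} = {(x92,p20), (x92,p21), (x92,p22)}
  {x92, x93} × {p20, p21} = {(x92,p20), (x92,p21), (x93,p20), (x93,p21)}
  {x92, x93} × {p20, p21, p22} = {(x92,p20), (x92,p21), (x92,p22), (x93,p20), (x93,p21), (x93,p22)}
These 9 distinct sets form the basis B.
Close under arbitrary unions to get τ_{X×Y}; counting gives |τ_{X×Y}| = 14.


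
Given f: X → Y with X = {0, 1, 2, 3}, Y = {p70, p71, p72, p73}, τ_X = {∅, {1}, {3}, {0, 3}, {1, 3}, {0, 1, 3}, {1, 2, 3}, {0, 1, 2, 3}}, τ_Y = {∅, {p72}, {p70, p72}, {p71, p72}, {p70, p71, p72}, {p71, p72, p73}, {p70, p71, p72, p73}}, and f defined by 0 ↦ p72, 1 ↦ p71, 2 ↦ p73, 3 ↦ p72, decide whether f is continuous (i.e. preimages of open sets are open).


f IS continuous.

Compute f^{-1}(U) for each U ∈ τ_Y:
  U = ∅: f^{-1}(U) = ∅ ∈ τ_X ✓.
  U = {p72}: f^{-1}(U) = {0, 3} ∈ τ_X ✓.
  U = {p70, p72}: f^{-1}(U) = {0, 3} ∈ τ_X ✓.
  U = {p71, p72}: f^{-1}(U) = {0, 1, 3} ∈ τ_X ✓.
  U = {p70, p71, p72}: f^{-1}(U) = {0, 1, 3} ∈ τ_X ✓.
  U = {p71, p72, p73}: f^{-1}(U) = {0, 1, 2, 3} ∈ τ_X ✓.
  U = {p70, p71, p72, p73}: f^{-1}(U) = {0, 1, 2, 3} ∈ τ_X ✓.
Every preimage lies in τ_X, so f IS continuous.


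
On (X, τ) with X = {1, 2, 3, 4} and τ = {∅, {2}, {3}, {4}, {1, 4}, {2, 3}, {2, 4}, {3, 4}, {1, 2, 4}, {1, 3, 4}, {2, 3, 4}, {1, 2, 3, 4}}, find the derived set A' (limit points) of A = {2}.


A' = ∅

For each x ∈ X, list the open sets U ∈ τ with x ∈ U, then check whether U ∩ (A ∖ {x}) ≠ ∅ for every such U.
  x = 1: open {1, 4} ∋ x has {1, 4} ∩ (A ∖ {1}) = ∅, so x is NOT a limit point.
  x = 2: open {2} ∋ x has {2} ∩ (A ∖ {2}) = ∅, so x is NOT a limit point.
  x = 3: open {3} ∋ x has {3} ∩ (A ∖ {3}) = ∅, so x is NOT a limit point.
  x = 4: open {4} ∋ x has {4} ∩ (A ∖ {4}) = ∅, so x is NOT a limit point.
Collecting: A' = ∅.


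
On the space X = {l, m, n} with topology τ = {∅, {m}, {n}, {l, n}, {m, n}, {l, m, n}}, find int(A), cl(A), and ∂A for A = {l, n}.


int(A) = {l, n}, cl(A) = {l, n}, ∂A = ∅.

Closed sets in (X, τ) are complements of opens:
  closed(X, τ) = {∅, {l}, {m}, {l, m}, {l, n}, {l, m, n}}.
int(A) = ⋃ {U ∈ τ : U ⊆ A}. Opens contained in A: ∅, {n}, {l, n}.
Taking the union of these: int(A) = {l, n}.
cl(A) = ⋂ {C closed : A ⊆ C}. Closed sets containing A: {l, n}, {l, m, n}.
Intersecting these: cl(A) = {l, n}.
∂A = cl(A) ∖ int(A) = {l, n} ∖ {l, n} = ∅.


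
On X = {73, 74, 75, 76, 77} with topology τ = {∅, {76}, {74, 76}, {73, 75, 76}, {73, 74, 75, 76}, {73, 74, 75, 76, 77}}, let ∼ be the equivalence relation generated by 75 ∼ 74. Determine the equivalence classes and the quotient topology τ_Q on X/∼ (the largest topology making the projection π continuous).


X/∼ = {[73], [74=75], [76], [77]}; |τ_Q| = 4.

Equivalence classes: [73], [74=75], [76], [77].
Quotient map π: X → X/∼ sends 73 ↦ [73], 74 ↦ [74=75], 75 ↦ [74=75], 76 ↦ [76], 77 ↦ [77].
For each subset V ⊆ X/∼, compute π^{-1}(V) ⊆ X and check whether π^{-1}(V) ∈ τ. V is open in τ_Q iff π^{-1}(V) ∈ τ.
  V = {}: π^{-1}(V) = ∅ ∈ τ ✓.
  V = {[73]}: π^{-1}(V) = {73} ∉ τ ✗.
  V = {[74=75]}: π^{-1}(V) = {74, 75} ∉ τ ✗.
  V = {[73], [74=75]}: π^{-1}(V) = {73, 74, 75} ∉ τ ✗.
  V = {[76]}: π^{-1}(V) = {76} ∈ τ ✓.
  V = {[73], [76]}: π^{-1}(V) = {73, 76} ∉ τ ✗.
  V = {[74=75], [76]}: π^{-1}(V) = {74, 75, 76} ∉ τ ✗.
  V = {[73], [74=75], [76]}: π^{-1}(V) = {73, 74, 75, 76} ∈ τ ✓.
  V = {[77]}: π^{-1}(V) = {77} ∉ τ ✗.
  V = {[73], [77]}: π^{-1}(V) = {73, 77} ∉ τ ✗.
  V = {[74=75], [77]}: π^{-1}(V) = {74, 75, 77} ∉ τ ✗.
  V = {[73], [74=75], [77]}: π^{-1}(V) = {73, 74, 75, 77} ∉ τ ✗.
  V = {[76], [77]}: π^{-1}(V) = {76, 77} ∉ τ ✗.
  V = {[73], [76], [77]}: π^{-1}(V) = {73, 76, 77} ∉ τ ✗.
  V = {[74=75], [76], [77]}: π^{-1}(V) = {74, 75, 76, 77} ∉ τ ✗.
  V = {[73], [74=75], [76], [77]}: π^{-1}(V) = {73, 74, 75, 76, 77} ∈ τ ✓.
Open sets in the quotient: τ_Q = {{}, {[76]}, {[73], [74=75], [76]}, {[73], [74=75], [76], [77]}} (4 elements).


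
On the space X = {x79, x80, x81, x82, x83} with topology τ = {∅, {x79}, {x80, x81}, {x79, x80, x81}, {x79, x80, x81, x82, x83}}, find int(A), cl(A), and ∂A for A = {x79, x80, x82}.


int(A) = {x79}, cl(A) = {x79, x80, x81, x82, x83}, ∂A = {x80, x81, x82, x83}.

Closed sets in (X, τ) are complements of opens:
  closed(X, τ) = {∅, {x82, x83}, {x79, x82, x83}, {x80, x81, x82, x83}, {x79, x80, x81, x82, x83}}.
int(A) = ⋃ {U ∈ τ : U ⊆ A}. Opens contained in A: ∅, {x79}.
Taking the union of these: int(A) = {x79}.
cl(A) = ⋂ {C closed : A ⊆ C}. Closed sets containing A: {x79, x80, x81, x82, x83}.
Intersecting these: cl(A) = {x79, x80, x81, x82, x83}.
∂A = cl(A) ∖ int(A) = {x79, x80, x81, x82, x83} ∖ {x79} = {x80, x81, x82, x83}.


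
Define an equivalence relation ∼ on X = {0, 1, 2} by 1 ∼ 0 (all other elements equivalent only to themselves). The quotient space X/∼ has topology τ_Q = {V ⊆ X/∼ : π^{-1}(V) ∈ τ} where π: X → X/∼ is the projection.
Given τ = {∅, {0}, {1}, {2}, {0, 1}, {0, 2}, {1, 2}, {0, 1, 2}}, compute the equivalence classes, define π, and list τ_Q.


X/∼ = {[0=1], [2]}; |τ_Q| = 4.

Equivalence classes: [0=1], [2].
Quotient map π: X → X/∼ sends 0 ↦ [0=1], 1 ↦ [0=1], 2 ↦ [2].
For each subset V ⊆ X/∼, compute π^{-1}(V) ⊆ X and check whether π^{-1}(V) ∈ τ. V is open in τ_Q iff π^{-1}(V) ∈ τ.
  V = {}: π^{-1}(V) = ∅ ∈ τ ✓.
  V = {[0=1]}: π^{-1}(V) = {0, 1} ∈ τ ✓.
  V = {[2]}: π^{-1}(V) = {2} ∈ τ ✓.
  V = {[0=1], [2]}: π^{-1}(V) = {0, 1, 2} ∈ τ ✓.
Open sets in the quotient: τ_Q = {{}, {[0=1]}, {[2]}, {[0=1], [2]}} (4 elements).


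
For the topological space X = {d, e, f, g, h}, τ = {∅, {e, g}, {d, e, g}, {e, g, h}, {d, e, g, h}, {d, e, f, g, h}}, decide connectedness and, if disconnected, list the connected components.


(X, τ) is connected.

Find clopen sets (U ∈ τ with X ∖ U ∈ τ):
  U = ∅, X ∖ U = {d, e, f, g, h} — both open, so U is clopen.
  U = {d, e, f, g, h}, X ∖ U = ∅ — both open, so U is clopen.
Only trivial clopens (∅ and X) exist, so (X, τ) is connected.
Compute connected components by grouping points that agree on all clopens:
  component: {d, e, f, g, h}


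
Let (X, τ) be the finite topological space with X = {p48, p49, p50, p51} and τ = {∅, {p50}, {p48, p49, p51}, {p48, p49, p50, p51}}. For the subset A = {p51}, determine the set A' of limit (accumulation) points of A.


A' = {p48, p49}

For each x ∈ X, list the open sets U ∈ τ with x ∈ U, then check whether U ∩ (A ∖ {x}) ≠ ∅ for every such U.
  x = p48: opens ∋ x are {p48, p49, p51}, {p48, p49, p50, p51}; each meets A ∖ {p48}, so x IS a limit point.
  x = p49: opens ∋ x are {p48, p49, p51}, {p48, p49, p50, p51}; each meets A ∖ {p49}, so x IS a limit point.
  x = p50: open {p50} ∋ x has {p50} ∩ (A ∖ {p50}) = ∅, so x is NOT a limit point.
  x = p51: open {p48, p49, p51} ∋ x has {p48, p49, p51} ∩ (A ∖ {p51}) = ∅, so x is NOT a limit point.
Collecting: A' = {p48, p49}.


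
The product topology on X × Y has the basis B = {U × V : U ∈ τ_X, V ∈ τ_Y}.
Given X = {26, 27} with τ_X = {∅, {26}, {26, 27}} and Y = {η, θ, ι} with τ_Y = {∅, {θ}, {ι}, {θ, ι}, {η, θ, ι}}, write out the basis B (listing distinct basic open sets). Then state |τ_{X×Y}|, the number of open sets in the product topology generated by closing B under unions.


Basis B = {∅ × ∅, {26} × {θ}, {26} × {ι}, {26} × {θ, ι}, {26, 27} × {θ}, {26, 27} × {ι}, {26} × {η, θ, ι}, {26, 27} × {θ, ι}, {26, 27} × {η, θ, ι}}; |τ_{X×Y}| = 14.

Enumerate products U × V with U ∈ τ_X, V ∈ τ_Y (deduplicated):
  ∅ × ∅ = {} (∅)
  {26} × {θ} = {(26,θ)}
  {26} × {ι} = {(26,ι)}
  {26} × {θ, ι} = {(26,θ), (26,ι)}
  {26, 27} × {θ} = {(26,θ), (27,θ)}
  {26, 27} × {ι} = {(26,ι), (27,ι)}
  {26} × {η, θ, ι} = {(26,η), (26,θ), (26,ι)}
  {26, 27} × {θ, ι} = {(26,θ), (26,ι), (27,θ), (27,ι)}
  {26, 27} × {η, θ, ι} = {(26,η), (26,θ), (26,ι), (27,η), (27,θ), (27,ι)}
These 9 distinct sets form the basis B.
Close under arbitrary unions to get τ_{X×Y}; counting gives |τ_{X×Y}| = 14.


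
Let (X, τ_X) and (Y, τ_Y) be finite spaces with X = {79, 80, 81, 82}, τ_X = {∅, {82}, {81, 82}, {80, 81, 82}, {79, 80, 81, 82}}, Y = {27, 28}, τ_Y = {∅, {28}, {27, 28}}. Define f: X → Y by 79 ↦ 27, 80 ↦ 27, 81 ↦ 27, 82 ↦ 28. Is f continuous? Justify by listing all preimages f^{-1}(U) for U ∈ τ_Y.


f IS continuous.

Compute f^{-1}(U) for each U ∈ τ_Y:
  U = ∅: f^{-1}(U) = ∅ ∈ τ_X ✓.
  U = {28}: f^{-1}(U) = {82} ∈ τ_X ✓.
  U = {27, 28}: f^{-1}(U) = {79, 80, 81, 82} ∈ τ_X ✓.
Every preimage lies in τ_X, so f IS continuous.


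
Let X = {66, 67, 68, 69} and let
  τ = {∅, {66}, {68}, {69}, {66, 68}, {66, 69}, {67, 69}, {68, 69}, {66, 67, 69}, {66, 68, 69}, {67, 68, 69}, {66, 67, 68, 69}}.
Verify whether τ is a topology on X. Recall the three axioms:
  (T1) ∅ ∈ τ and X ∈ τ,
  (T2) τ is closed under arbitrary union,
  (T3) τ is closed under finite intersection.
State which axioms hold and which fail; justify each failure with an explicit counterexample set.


τ IS a topology on X.

Axiom (T1): ∅ ∈ τ? Yes; X ∈ τ? Yes.
Axiom (T2/T3): check pairwise unions and intersections of members of τ.
All pairwise intersections and unions checked — each lies in τ. Therefore τ satisfies (T1), (T2), (T3): it IS a topology on X.


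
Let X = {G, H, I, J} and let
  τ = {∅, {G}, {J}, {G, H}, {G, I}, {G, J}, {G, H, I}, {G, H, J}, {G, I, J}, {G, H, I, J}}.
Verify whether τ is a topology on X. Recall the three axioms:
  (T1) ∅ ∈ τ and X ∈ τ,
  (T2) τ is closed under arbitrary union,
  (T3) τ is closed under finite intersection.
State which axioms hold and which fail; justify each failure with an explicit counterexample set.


τ IS a topology on X.

Axiom (T1): ∅ ∈ τ? Yes; X ∈ τ? Yes.
Axiom (T2/T3): check pairwise unions and intersections of members of τ.
All pairwise intersections and unions checked — each lies in τ. Therefore τ satisfies (T1), (T2), (T3): it IS a topology on X.


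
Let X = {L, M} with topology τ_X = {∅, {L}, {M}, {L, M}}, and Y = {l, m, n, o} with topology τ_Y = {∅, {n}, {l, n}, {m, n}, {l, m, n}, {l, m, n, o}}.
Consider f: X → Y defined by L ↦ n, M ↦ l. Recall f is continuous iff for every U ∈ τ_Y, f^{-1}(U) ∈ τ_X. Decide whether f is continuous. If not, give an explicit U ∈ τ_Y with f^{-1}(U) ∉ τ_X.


f IS continuous.

Compute f^{-1}(U) for each U ∈ τ_Y:
  U = ∅: f^{-1}(U) = ∅ ∈ τ_X ✓.
  U = {n}: f^{-1}(U) = {L} ∈ τ_X ✓.
  U = {l, n}: f^{-1}(U) = {L, M} ∈ τ_X ✓.
  U = {m, n}: f^{-1}(U) = {L} ∈ τ_X ✓.
  U = {l, m, n}: f^{-1}(U) = {L, M} ∈ τ_X ✓.
  U = {l, m, n, o}: f^{-1}(U) = {L, M} ∈ τ_X ✓.
Every preimage lies in τ_X, so f IS continuous.


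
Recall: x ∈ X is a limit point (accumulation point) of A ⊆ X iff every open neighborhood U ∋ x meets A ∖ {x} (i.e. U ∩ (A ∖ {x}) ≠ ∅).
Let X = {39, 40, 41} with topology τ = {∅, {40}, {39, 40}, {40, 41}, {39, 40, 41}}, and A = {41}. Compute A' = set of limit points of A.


A' = ∅

For each x ∈ X, list the open sets U ∈ τ with x ∈ U, then check whether U ∩ (A ∖ {x}) ≠ ∅ for every such U.
  x = 39: open {39, 40} ∋ x has {39, 40} ∩ (A ∖ {39}) = ∅, so x is NOT a limit point.
  x = 40: open {40} ∋ x has {40} ∩ (A ∖ {40}) = ∅, so x is NOT a limit point.
  x = 41: open {40, 41} ∋ x has {40, 41} ∩ (A ∖ {41}) = ∅, so x is NOT a limit point.
Collecting: A' = ∅.


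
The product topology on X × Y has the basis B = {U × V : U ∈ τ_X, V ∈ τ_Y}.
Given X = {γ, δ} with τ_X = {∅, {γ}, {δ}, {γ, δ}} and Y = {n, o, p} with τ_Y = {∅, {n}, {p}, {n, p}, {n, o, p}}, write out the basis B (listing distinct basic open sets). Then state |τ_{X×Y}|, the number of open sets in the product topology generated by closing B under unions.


Basis B = {∅ × ∅, {γ} × {n}, {γ} × {p}, {δ} × {n}, {δ} × {p}, {γ} × {n, p}, {γ, δ} × {n}, {γ, δ} × {p}, {δ} × {n, p}, {γ} × {n, o, p}, {δ} × {n, o, p}, {γ, δ} × {n, p}, {γ, δ} × {n, o, p}}; |τ_{X×Y}| = 25.

Enumerate products U × V with U ∈ τ_X, V ∈ τ_Y (deduplicated):
  ∅ × ∅ = {} (∅)
  {γ} × {n} = {(γ,n)}
  {γ} × {p} = {(γ,p)}
  {δ} × {n} = {(δ,n)}
  {δ} × {p} = {(δ,p)}
  {γ} × {n, p} = {(γ,n), (γ,p)}
  {γ, δ} × {n} = {(γ,n), (δ,n)}
  {γ, δ} × {p} = {(γ,p), (δ,p)}
  {δ} × {n, p} = {(δ,n), (δ,p)}
  {γ} × {n, o, p} = {(γ,n), (γ,o), (γ,p)}
  {δ} × {n, o, p} = {(δ,n), (δ,o), (δ,p)}
  {γ, δ} × {n, p} = {(γ,n), (γ,p), (δ,n), (δ,p)}
  {γ, δ} × {n, o, p} = {(γ,n), (γ,o), (γ,p), (δ,n), (δ,o), (δ,p)}
These 13 distinct sets form the basis B.
Close under arbitrary unions to get τ_{X×Y}; counting gives |τ_{X×Y}| = 25.


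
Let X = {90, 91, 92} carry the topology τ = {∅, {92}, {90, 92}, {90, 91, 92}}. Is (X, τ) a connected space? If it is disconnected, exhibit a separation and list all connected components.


(X, τ) is connected.

Find clopen sets (U ∈ τ with X ∖ U ∈ τ):
  U = ∅, X ∖ U = {90, 91, 92} — both open, so U is clopen.
  U = {90, 91, 92}, X ∖ U = ∅ — both open, so U is clopen.
Only trivial clopens (∅ and X) exist, so (X, τ) is connected.
Compute connected components by grouping points that agree on all clopens:
  component: {90, 91, 92}


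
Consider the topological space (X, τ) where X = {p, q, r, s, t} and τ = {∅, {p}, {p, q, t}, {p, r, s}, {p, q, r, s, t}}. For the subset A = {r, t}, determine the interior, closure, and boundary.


int(A) = ∅, cl(A) = {q, r, s, t}, ∂A = {q, r, s, t}.

Closed sets in (X, τ) are complements of opens:
  closed(X, τ) = {∅, {q, t}, {r, s}, {q, r, s, t}, {p, q, r, s, t}}.
int(A) = ⋃ {U ∈ τ : U ⊆ A}. Opens contained in A: ∅.
Taking the union of these: int(A) = ∅.
cl(A) = ⋂ {C closed : A ⊆ C}. Closed sets containing A: {q, r, s, t}, {p, q, r, s, t}.
Intersecting these: cl(A) = {q, r, s, t}.
∂A = cl(A) ∖ int(A) = {q, r, s, t} ∖ ∅ = {q, r, s, t}.


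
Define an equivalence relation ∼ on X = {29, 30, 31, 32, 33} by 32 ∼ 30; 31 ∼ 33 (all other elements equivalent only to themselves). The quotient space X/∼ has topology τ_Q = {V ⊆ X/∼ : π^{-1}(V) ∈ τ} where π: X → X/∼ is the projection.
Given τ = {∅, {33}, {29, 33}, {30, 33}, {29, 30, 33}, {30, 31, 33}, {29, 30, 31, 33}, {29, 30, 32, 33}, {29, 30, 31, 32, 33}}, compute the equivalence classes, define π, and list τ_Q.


X/∼ = {[29], [30=32], [31=33]}; |τ_Q| = 2.

Equivalence classes: [29], [30=32], [31=33].
Quotient map π: X → X/∼ sends 29 ↦ [29], 30 ↦ [30=32], 31 ↦ [31=33], 32 ↦ [30=32], 33 ↦ [31=33].
For each subset V ⊆ X/∼, compute π^{-1}(V) ⊆ X and check whether π^{-1}(V) ∈ τ. V is open in τ_Q iff π^{-1}(V) ∈ τ.
  V = {}: π^{-1}(V) = ∅ ∈ τ ✓.
  V = {[29]}: π^{-1}(V) = {29} ∉ τ ✗.
  V = {[30=32]}: π^{-1}(V) = {30, 32} ∉ τ ✗.
  V = {[29], [30=32]}: π^{-1}(V) = {29, 30, 32} ∉ τ ✗.
  V = {[31=33]}: π^{-1}(V) = {31, 33} ∉ τ ✗.
  V = {[29], [31=33]}: π^{-1}(V) = {29, 31, 33} ∉ τ ✗.
  V = {[30=32], [31=33]}: π^{-1}(V) = {30, 31, 32, 33} ∉ τ ✗.
  V = {[29], [30=32], [31=33]}: π^{-1}(V) = {29, 30, 31, 32, 33} ∈ τ ✓.
Open sets in the quotient: τ_Q = {{}, {[29], [30=32], [31=33]}} (2 elements).


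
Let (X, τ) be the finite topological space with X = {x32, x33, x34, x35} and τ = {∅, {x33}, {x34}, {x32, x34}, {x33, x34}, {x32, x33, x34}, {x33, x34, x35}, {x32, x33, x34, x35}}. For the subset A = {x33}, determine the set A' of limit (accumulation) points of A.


A' = {x35}

For each x ∈ X, list the open sets U ∈ τ with x ∈ U, then check whether U ∩ (A ∖ {x}) ≠ ∅ for every such U.
  x = x32: open {x32, x34} ∋ x has {x32, x34} ∩ (A ∖ {x32}) = ∅, so x is NOT a limit point.
  x = x33: open {x33} ∋ x has {x33} ∩ (A ∖ {x33}) = ∅, so x is NOT a limit point.
  x = x34: open {x34} ∋ x has {x34} ∩ (A ∖ {x34}) = ∅, so x is NOT a limit point.
  x = x35: opens ∋ x are {x33, x34, x35}, {x32, x33, x34, x35}; each meets A ∖ {x35}, so x IS a limit point.
Collecting: A' = {x35}.


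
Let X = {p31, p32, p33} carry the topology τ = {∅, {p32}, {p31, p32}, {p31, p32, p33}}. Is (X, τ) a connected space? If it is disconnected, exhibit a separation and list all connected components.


(X, τ) is connected.

Find clopen sets (U ∈ τ with X ∖ U ∈ τ):
  U = ∅, X ∖ U = {p31, p32, p33} — both open, so U is clopen.
  U = {p31, p32, p33}, X ∖ U = ∅ — both open, so U is clopen.
Only trivial clopens (∅ and X) exist, so (X, τ) is connected.
Compute connected components by grouping points that agree on all clopens:
  component: {p31, p32, p33}


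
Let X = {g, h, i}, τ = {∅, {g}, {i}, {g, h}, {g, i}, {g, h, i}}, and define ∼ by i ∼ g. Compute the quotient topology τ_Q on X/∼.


X/∼ = {[g=i], [h]}; |τ_Q| = 3.

Equivalence classes: [g=i], [h].
Quotient map π: X → X/∼ sends g ↦ [g=i], h ↦ [h], i ↦ [g=i].
For each subset V ⊆ X/∼, compute π^{-1}(V) ⊆ X and check whether π^{-1}(V) ∈ τ. V is open in τ_Q iff π^{-1}(V) ∈ τ.
  V = {}: π^{-1}(V) = ∅ ∈ τ ✓.
  V = {[g=i]}: π^{-1}(V) = {g, i} ∈ τ ✓.
  V = {[h]}: π^{-1}(V) = {h} ∉ τ ✗.
  V = {[g=i], [h]}: π^{-1}(V) = {g, h, i} ∈ τ ✓.
Open sets in the quotient: τ_Q = {{}, {[g=i]}, {[g=i], [h]}} (3 elements).


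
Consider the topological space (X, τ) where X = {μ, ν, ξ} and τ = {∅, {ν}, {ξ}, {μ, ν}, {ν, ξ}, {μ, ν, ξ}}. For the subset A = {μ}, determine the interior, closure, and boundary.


int(A) = ∅, cl(A) = {μ}, ∂A = {μ}.

Closed sets in (X, τ) are complements of opens:
  closed(X, τ) = {∅, {μ}, {ξ}, {μ, ν}, {μ, ξ}, {μ, ν, ξ}}.
int(A) = ⋃ {U ∈ τ : U ⊆ A}. Opens contained in A: ∅.
Taking the union of these: int(A) = ∅.
cl(A) = ⋂ {C closed : A ⊆ C}. Closed sets containing A: {μ}, {μ, ν}, {μ, ξ}, {μ, ν, ξ}.
Intersecting these: cl(A) = {μ}.
∂A = cl(A) ∖ int(A) = {μ} ∖ ∅ = {μ}.


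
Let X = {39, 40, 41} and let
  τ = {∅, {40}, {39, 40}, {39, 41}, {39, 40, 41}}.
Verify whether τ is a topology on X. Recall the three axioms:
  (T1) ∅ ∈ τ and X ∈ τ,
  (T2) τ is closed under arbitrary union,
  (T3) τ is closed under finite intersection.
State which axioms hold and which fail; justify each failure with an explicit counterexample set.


τ is NOT a topology on X.

Axiom (T1): ∅ ∈ τ? Yes; X ∈ τ? Yes.
Axiom (T2/T3): check pairwise unions and intersections of members of τ.
Counterexample for (T3): {39, 40} ∩ {39, 41} = {39} ∉ τ. Therefore τ is NOT a topology.


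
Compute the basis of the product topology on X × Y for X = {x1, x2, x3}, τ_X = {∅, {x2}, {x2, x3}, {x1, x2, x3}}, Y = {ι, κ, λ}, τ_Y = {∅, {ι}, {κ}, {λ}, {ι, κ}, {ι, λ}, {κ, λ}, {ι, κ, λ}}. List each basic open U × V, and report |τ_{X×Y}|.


Basis B = {∅ × ∅, {x2} × {ι}, {x2} × {κ}, {x2} × {λ}, {x2} × {ι, κ}, {x2} × {ι, λ}, {x2, x3} × {ι}, {x2} × {κ, λ}, {x2, x3} × {κ}, {x2, x3} × {λ}, {x1, x2, x3} × {ι}, {x1, x2, x3} × {κ}, {x1, x2, x3} × {λ}, {x2} × {ι, κ, λ}, {x2, x3} × {ι, κ}, {x2, x3} × {ι, λ}, {x2, x3} × {κ, λ}, {x1, x2, x3} × {ι, κ}, {x1, x2, x3} × {ι, λ}, {x1, x2, x3} × {κ, λ}, {x2, x3} × {ι, κ, λ}, {x1, x2, x3} × {ι, κ, λ}}; |τ_{X×Y}| = 64.

Enumerate products U × V with U ∈ τ_X, V ∈ τ_Y (deduplicated):
  ∅ × ∅ = {} (∅)
  {x2} × {ι} = {(x2,ι)}
  {x2} × {κ} = {(x2,κ)}
  {x2} × {λ} = {(x2,λ)}
  {x2} × {ι, κ} = {(x2,ι), (x2,κ)}
  {x2} × {ι, λ} = {(x2,ι), (x2,λ)}
  {x2, x3} × {ι} = {(x2,ι), (x3,ι)}
  {x2} × {κ, λ} = {(x2,κ), (x2,λ)}
  {x2, x3} × {κ} = {(x2,κ), (x3,κ)}
  {x2, x3} × {λ} = {(x2,λ), (x3,λ)}
  {x1, x2, x3} × {ι} = {(x1,ι), (x2,ι), (x3,ι)}
  {x1, x2, x3} × {κ} = {(x1,κ), (x2,κ), (x3,κ)}
  {x1, x2, x3} × {λ} = {(x1,λ), (x2,λ), (x3,λ)}
  {x2} × {ι, κ, λ} = {(x2,ι), (x2,κ), (x2,λ)}
  {x2, x3} × {ι, κ} = {(x2,ι), (x2,κ), (x3,ι), (x3,κ)}
  {x2, x3} × {ι, λ} = {(x2,ι), (x2,λ), (x3,ι), (x3,λ)}
  {x2, x3} × {κ, λ} = {(x2,κ), (x2,λ), (x3,κ), (x3,λ)}
  {x1, x2, x3} × {ι, κ} = {(x1,ι), (x1,κ), (x2,ι), (x2,κ), (x3,ι), (x3,κ)}
  {x1, x2, x3} × {ι, λ} = {(x1,ι), (x1,λ), (x2,ι), (x2,λ), (x3,ι), (x3,λ)}
  {x1, x2, x3} × {κ, λ} = {(x1,κ), (x1,λ), (x2,κ), (x2,λ), (x3,κ), (x3,λ)}
  {x2, x3} × {ι, κ, λ} = {(x2,ι), (x2,κ), (x2,λ), (x3,ι), (x3,κ), (x3,λ)}
  {x1, x2, x3} × {ι, κ, λ} = {(x1,ι), (x1,κ), (x1,λ), (x2,ι), (x2,κ), (x2,λ), (x3,ι), (x3,κ), (x3,λ)}
These 22 distinct sets form the basis B.
Close under arbitrary unions to get τ_{X×Y}; counting gives |τ_{X×Y}| = 64.


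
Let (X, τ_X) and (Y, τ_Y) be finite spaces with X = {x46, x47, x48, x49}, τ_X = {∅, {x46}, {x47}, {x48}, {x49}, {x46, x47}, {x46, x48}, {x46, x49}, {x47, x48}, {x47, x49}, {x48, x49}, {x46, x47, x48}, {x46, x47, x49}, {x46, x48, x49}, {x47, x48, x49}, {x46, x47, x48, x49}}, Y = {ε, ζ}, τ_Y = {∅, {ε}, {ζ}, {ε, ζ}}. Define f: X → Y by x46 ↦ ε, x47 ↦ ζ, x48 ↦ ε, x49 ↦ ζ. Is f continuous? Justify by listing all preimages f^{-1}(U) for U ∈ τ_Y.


f IS continuous.

Compute f^{-1}(U) for each U ∈ τ_Y:
  U = ∅: f^{-1}(U) = ∅ ∈ τ_X ✓.
  U = {ε}: f^{-1}(U) = {x46, x48} ∈ τ_X ✓.
  U = {ζ}: f^{-1}(U) = {x47, x49} ∈ τ_X ✓.
  U = {ε, ζ}: f^{-1}(U) = {x46, x47, x48, x49} ∈ τ_X ✓.
Every preimage lies in τ_X, so f IS continuous.


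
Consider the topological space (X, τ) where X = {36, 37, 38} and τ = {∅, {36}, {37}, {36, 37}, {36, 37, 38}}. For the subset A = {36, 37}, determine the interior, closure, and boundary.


int(A) = {36, 37}, cl(A) = {36, 37, 38}, ∂A = {38}.

Closed sets in (X, τ) are complements of opens:
  closed(X, τ) = {∅, {38}, {36, 38}, {37, 38}, {36, 37, 38}}.
int(A) = ⋃ {U ∈ τ : U ⊆ A}. Opens contained in A: ∅, {36}, {37}, {36, 37}.
Taking the union of these: int(A) = {36, 37}.
cl(A) = ⋂ {C closed : A ⊆ C}. Closed sets containing A: {36, 37, 38}.
Intersecting these: cl(A) = {36, 37, 38}.
∂A = cl(A) ∖ int(A) = {36, 37, 38} ∖ {36, 37} = {38}.


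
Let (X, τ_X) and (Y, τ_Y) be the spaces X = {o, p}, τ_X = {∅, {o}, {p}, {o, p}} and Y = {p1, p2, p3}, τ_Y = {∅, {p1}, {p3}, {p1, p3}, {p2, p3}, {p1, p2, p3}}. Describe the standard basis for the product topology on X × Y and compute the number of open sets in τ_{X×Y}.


Basis B = {∅ × ∅, {o} × {p1}, {o} × {p3}, {p} × {p1}, {p} × {p3}, {o} × {p1, p3}, {o, p} × {p1}, {o} × {p2, p3}, {o, p} × {p3}, {p} × {p1, p3}, {p} × {p2, p3}, {o} × {p1, p2, p3}, {p} × {p1, p2, p3}, {o, p} × {p1, p3}, {o, p} × {p2, p3}, {o, p} × {p1, p2, p3}}; |τ_{X×Y}| = 36.

Enumerate products U × V with U ∈ τ_X, V ∈ τ_Y (deduplicated):
  ∅ × ∅ = {} (∅)
  {o} × {p1} = {(o,p1)}
  {o} × {p3} = {(o,p3)}
  {p} × {p1} = {(p,p1)}
  {p} × {p3} = {(p,p3)}
  {o} × {p1, p3} = {(o,p1), (o,p3)}
  {o, p} × {p1} = {(o,p1), (p,p1)}
  {o} × {p2, p3} = {(o,p2), (o,p3)}
  {o, p} × {p3} = {(o,p3), (p,p3)}
  {p} × {p1, p3} = {(p,p1), (p,p3)}
  {p} × {p2, p3} = {(p,p2), (p,p3)}
  {o} × {p1, p2, p3} = {(o,p1), (o,p2), (o,p3)}
  {p} × {p1, p2, p3} = {(p,p1), (p,p2), (p,p3)}
  {o, p} × {p1, p3} = {(o,p1), (o,p3), (p,p1), (p,p3)}
  {o, p} × {p2, p3} = {(o,p2), (o,p3), (p,p2), (p,p3)}
  {o, p} × {p1, p2, p3} = {(o,p1), (o,p2), (o,p3), (p,p1), (p,p2), (p,p3)}
These 16 distinct sets form the basis B.
Close under arbitrary unions to get τ_{X×Y}; counting gives |τ_{X×Y}| = 36.


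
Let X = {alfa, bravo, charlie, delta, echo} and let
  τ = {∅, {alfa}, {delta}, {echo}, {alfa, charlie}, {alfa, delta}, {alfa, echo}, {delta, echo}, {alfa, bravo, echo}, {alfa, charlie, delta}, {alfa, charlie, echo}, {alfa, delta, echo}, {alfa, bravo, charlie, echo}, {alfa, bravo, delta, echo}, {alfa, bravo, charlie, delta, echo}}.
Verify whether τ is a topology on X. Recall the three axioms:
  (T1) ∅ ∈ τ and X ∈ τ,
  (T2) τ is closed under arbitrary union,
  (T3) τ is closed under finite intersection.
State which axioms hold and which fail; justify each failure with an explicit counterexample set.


τ is NOT a topology on X.

Axiom (T1): ∅ ∈ τ? Yes; X ∈ τ? Yes.
Axiom (T2/T3): check pairwise unions and intersections of members of τ.
Counterexample for (T2): {delta} ∪ {alfa, charlie, echo} = {alfa, charlie, delta, echo} ∉ τ. Therefore τ is NOT a topology.


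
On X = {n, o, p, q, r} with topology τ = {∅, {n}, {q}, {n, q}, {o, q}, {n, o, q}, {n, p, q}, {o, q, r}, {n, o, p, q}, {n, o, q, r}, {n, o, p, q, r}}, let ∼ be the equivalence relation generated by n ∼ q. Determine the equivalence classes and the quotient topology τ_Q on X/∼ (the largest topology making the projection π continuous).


X/∼ = {[n=q], [o], [p], [r]}; |τ_Q| = 7.

Equivalence classes: [n=q], [o], [p], [r].
Quotient map π: X → X/∼ sends n ↦ [n=q], o ↦ [o], p ↦ [p], q ↦ [n=q], r ↦ [r].
For each subset V ⊆ X/∼, compute π^{-1}(V) ⊆ X and check whether π^{-1}(V) ∈ τ. V is open in τ_Q iff π^{-1}(V) ∈ τ.
  V = {}: π^{-1}(V) = ∅ ∈ τ ✓.
  V = {[n=q]}: π^{-1}(V) = {n, q} ∈ τ ✓.
  V = {[o]}: π^{-1}(V) = {o} ∉ τ ✗.
  V = {[n=q], [o]}: π^{-1}(V) = {n, o, q} ∈ τ ✓.
  V = {[p]}: π^{-1}(V) = {p} ∉ τ ✗.
  V = {[n=q], [p]}: π^{-1}(V) = {n, p, q} ∈ τ ✓.
  V = {[o], [p]}: π^{-1}(V) = {o, p} ∉ τ ✗.
  V = {[n=q], [o], [p]}: π^{-1}(V) = {n, o, p, q} ∈ τ ✓.
  V = {[r]}: π^{-1}(V) = {r} ∉ τ ✗.
  V = {[n=q], [r]}: π^{-1}(V) = {n, q, r} ∉ τ ✗.
  V = {[o], [r]}: π^{-1}(V) = {o, r} ∉ τ ✗.
  V = {[n=q], [o], [r]}: π^{-1}(V) = {n, o, q, r} ∈ τ ✓.
  V = {[p], [r]}: π^{-1}(V) = {p, r} ∉ τ ✗.
  V = {[n=q], [p], [r]}: π^{-1}(V) = {n, p, q, r} ∉ τ ✗.
  V = {[o], [p], [r]}: π^{-1}(V) = {o, p, r} ∉ τ ✗.
  V = {[n=q], [o], [p], [r]}: π^{-1}(V) = {n, o, p, q, r} ∈ τ ✓.
Open sets in the quotient: τ_Q = {{}, {[n=q]}, {[n=q], [o]}, {[n=q], [p]}, {[n=q], [o], [p]}, {[n=q], [o], [r]}, {[n=q], [o], [p], [r]}} (7 elements).


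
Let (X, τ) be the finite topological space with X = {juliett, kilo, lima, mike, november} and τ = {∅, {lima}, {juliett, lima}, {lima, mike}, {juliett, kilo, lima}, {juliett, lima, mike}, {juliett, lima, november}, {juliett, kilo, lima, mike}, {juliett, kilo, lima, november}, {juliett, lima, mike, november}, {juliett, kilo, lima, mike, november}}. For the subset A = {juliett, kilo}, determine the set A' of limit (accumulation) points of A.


A' = {kilo, november}

For each x ∈ X, list the open sets U ∈ τ with x ∈ U, then check whether U ∩ (A ∖ {x}) ≠ ∅ for every such U.
  x = juliett: open {juliett, lima} ∋ x has {juliett, lima} ∩ (A ∖ {juliett}) = ∅, so x is NOT a limit point.
  x = kilo: opens ∋ x are {juliett, kilo, lima}, {juliett, kilo, lima, mike}, {juliett, kilo, lima, november}, {juliett, kilo, lima, mike, november}; each meets A ∖ {kilo}, so x IS a limit point.
  x = lima: open {lima} ∋ x has {lima} ∩ (A ∖ {lima}) = ∅, so x is NOT a limit point.
  x = mike: open {lima, mike} ∋ x has {lima, mike} ∩ (A ∖ {mike}) = ∅, so x is NOT a limit point.
  x = november: opens ∋ x are {juliett, lima, november}, {juliett, kilo, lima, november}, {juliett, lima, mike, november}, {juliett, kilo, lima, mike, november}; each meets A ∖ {november}, so x IS a limit point.
Collecting: A' = {kilo, november}.


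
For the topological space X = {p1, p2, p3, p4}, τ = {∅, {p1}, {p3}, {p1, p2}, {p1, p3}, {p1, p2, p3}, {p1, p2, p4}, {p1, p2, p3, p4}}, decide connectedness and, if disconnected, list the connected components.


(X, τ) is disconnected; components = [{p3}, {p1, p2, p4}].

Find clopen sets (U ∈ τ with X ∖ U ∈ τ):
  U = ∅, X ∖ U = {p1, p2, p3, p4} — both open, so U is clopen.
  U = {p3}, X ∖ U = {p1, p2, p4} — both open, so U is clopen.
  U = {p1, p2, p4}, X ∖ U = {p3} — both open, so U is clopen.
  U = {p1, p2, p3, p4}, X ∖ U = ∅ — both open, so U is clopen.
Nontrivial clopen(s) exist: e.g. {p1, p2, p4}. So (X, τ) is disconnected.
Compute connected components by grouping points that agree on all clopens:
  component: {p3}
  component: {p1, p2, p4}


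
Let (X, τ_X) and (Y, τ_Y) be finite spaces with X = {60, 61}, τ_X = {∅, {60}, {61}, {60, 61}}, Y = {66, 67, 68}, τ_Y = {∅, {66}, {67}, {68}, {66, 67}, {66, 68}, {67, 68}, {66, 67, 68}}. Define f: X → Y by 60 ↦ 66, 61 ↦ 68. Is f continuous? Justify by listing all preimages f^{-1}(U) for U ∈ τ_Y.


f IS continuous.

Compute f^{-1}(U) for each U ∈ τ_Y:
  U = ∅: f^{-1}(U) = ∅ ∈ τ_X ✓.
  U = {66}: f^{-1}(U) = {60} ∈ τ_X ✓.
  U = {67}: f^{-1}(U) = ∅ ∈ τ_X ✓.
  U = {68}: f^{-1}(U) = {61} ∈ τ_X ✓.
  U = {66, 67}: f^{-1}(U) = {60} ∈ τ_X ✓.
  U = {66, 68}: f^{-1}(U) = {60, 61} ∈ τ_X ✓.
  U = {67, 68}: f^{-1}(U) = {61} ∈ τ_X ✓.
  U = {66, 67, 68}: f^{-1}(U) = {60, 61} ∈ τ_X ✓.
Every preimage lies in τ_X, so f IS continuous.


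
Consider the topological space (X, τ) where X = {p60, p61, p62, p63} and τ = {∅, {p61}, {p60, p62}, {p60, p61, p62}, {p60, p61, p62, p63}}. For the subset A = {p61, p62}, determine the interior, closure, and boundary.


int(A) = {p61}, cl(A) = {p60, p61, p62, p63}, ∂A = {p60, p62, p63}.

Closed sets in (X, τ) are complements of opens:
  closed(X, τ) = {∅, {p63}, {p61, p63}, {p60, p62, p63}, {p60, p61, p62, p63}}.
int(A) = ⋃ {U ∈ τ : U ⊆ A}. Opens contained in A: ∅, {p61}.
Taking the union of these: int(A) = {p61}.
cl(A) = ⋂ {C closed : A ⊆ C}. Closed sets containing A: {p60, p61, p62, p63}.
Intersecting these: cl(A) = {p60, p61, p62, p63}.
∂A = cl(A) ∖ int(A) = {p60, p61, p62, p63} ∖ {p61} = {p60, p62, p63}.


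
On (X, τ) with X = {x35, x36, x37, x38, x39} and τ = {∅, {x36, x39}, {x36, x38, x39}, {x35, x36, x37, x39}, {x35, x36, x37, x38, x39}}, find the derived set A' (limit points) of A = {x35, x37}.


A' = {x35, x37}

For each x ∈ X, list the open sets U ∈ τ with x ∈ U, then check whether U ∩ (A ∖ {x}) ≠ ∅ for every such U.
  x = x35: opens ∋ x are {x35, x36, x37, x39}, {x35, x36, x37, x38, x39}; each meets A ∖ {x35}, so x IS a limit point.
  x = x36: open {x36, x39} ∋ x has {x36, x39} ∩ (A ∖ {x36}) = ∅, so x is NOT a limit point.
  x = x37: opens ∋ x are {x35, x36, x37, x39}, {x35, x36, x37, x38, x39}; each meets A ∖ {x37}, so x IS a limit point.
  x = x38: open {x36, x38, x39} ∋ x has {x36, x38, x39} ∩ (A ∖ {x38}) = ∅, so x is NOT a limit point.
  x = x39: open {x36, x39} ∋ x has {x36, x39} ∩ (A ∖ {x39}) = ∅, so x is NOT a limit point.
Collecting: A' = {x35, x37}.


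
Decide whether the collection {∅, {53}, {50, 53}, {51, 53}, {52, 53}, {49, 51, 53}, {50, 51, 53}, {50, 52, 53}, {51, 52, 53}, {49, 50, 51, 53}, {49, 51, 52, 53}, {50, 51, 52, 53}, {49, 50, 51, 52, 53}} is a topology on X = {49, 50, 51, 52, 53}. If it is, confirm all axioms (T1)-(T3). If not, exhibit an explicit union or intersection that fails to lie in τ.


τ IS a topology on X.

Axiom (T1): ∅ ∈ τ? Yes; X ∈ τ? Yes.
Axiom (T2/T3): check pairwise unions and intersections of members of τ.
All pairwise intersections and unions checked — each lies in τ. Therefore τ satisfies (T1), (T2), (T3): it IS a topology on X.


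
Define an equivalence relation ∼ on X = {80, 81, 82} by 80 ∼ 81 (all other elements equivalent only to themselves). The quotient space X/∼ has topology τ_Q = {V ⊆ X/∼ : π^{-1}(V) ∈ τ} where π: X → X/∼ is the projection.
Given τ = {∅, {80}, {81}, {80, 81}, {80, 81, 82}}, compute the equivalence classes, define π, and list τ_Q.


X/∼ = {[80=81], [82]}; |τ_Q| = 3.

Equivalence classes: [80=81], [82].
Quotient map π: X → X/∼ sends 80 ↦ [80=81], 81 ↦ [80=81], 82 ↦ [82].
For each subset V ⊆ X/∼, compute π^{-1}(V) ⊆ X and check whether π^{-1}(V) ∈ τ. V is open in τ_Q iff π^{-1}(V) ∈ τ.
  V = {}: π^{-1}(V) = ∅ ∈ τ ✓.
  V = {[80=81]}: π^{-1}(V) = {80, 81} ∈ τ ✓.
  V = {[82]}: π^{-1}(V) = {82} ∉ τ ✗.
  V = {[80=81], [82]}: π^{-1}(V) = {80, 81, 82} ∈ τ ✓.
Open sets in the quotient: τ_Q = {{}, {[80=81]}, {[80=81], [82]}} (3 elements).


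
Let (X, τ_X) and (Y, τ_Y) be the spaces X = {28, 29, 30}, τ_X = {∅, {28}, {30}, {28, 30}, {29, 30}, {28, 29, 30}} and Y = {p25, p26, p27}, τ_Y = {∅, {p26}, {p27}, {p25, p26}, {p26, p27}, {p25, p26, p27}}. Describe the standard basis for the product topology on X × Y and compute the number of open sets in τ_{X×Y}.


Basis B = {∅ × ∅, {28} × {p26}, {28} × {p27}, {30} × {p26}, {30} × {p27}, {28} × {p25, p26}, {28} × {p26, p27}, {28, 30} × {p26}, {28, 30} × {p27}, {29, 30} × {p26}, {29, 30} × {p27}, {30} × {p25, p26}, {30} × {p26, p27}, {28} × {p25, p26, p27}, {28, 29, 30} × {p26}, {28, 29, 30} × {p27}, {30} × {p25, p26, p27}, {28, 30} × {p25, p26}, {28, 30} × {p26, p27}, {29, 30} × {p25, p26}, {29, 30} × {p26, p27}, {28, 30} × {p25, p26, p27}, {28, 29, 30} × {p25, p26}, {28, 29, 30} × {p26, p27}, {29, 30} × {p25, p26, p27}, {28, 29, 30} × {p25, p26, p27}}; |τ_{X×Y}| = 108.

Enumerate products U × V with U ∈ τ_X, V ∈ τ_Y (deduplicated):
  ∅ × ∅ = {} (∅)
  {28} × {p26} = {(28,p26)}
  {28} × {p27} = {(28,p27)}
  {30} × {p26} = {(30,p26)}
  {30} × {p27} = {(30,p27)}
  {28} × {p25, p26} = {(28,p25), (28,p26)}
  {28} × {p26, p27} = {(28,p26), (28,p27)}
  {28, 30} × {p26} = {(28,p26), (30,p26)}
  {28, 30} × {p27} = {(28,p27), (30,p27)}
  {29, 30} × {p26} = {(29,p26), (30,p26)}
  {29, 30} × {p27} = {(29,p27), (30,p27)}
  {30} × {p25, p26} = {(30,p25), (30,p26)}
  {30} × {p26, p27} = {(30,p26), (30,p27)}
  {28} × {p25, p26, p27} = {(28,p25), (28,p26), (28,p27)}
  {28, 29, 30} × {p26} = {(28,p26), (29,p26), (30,p26)}
  {28, 29, 30} × {p27} = {(28,p27), (29,p27), (30,p27)}
  {30} × {p25, p26, p27} = {(30,p25), (30,p26), (30,p27)}
  {28, 30} × {p25, p26} = {(28,p25), (28,p26), (30,p25), (30,p26)}
  {28, 30} × {p26, p27} = {(28,p26), (28,p27), (30,p26), (30,p27)}
  {29, 30} × {p25, p26} = {(29,p25), (29,p26), (30,p25), (30,p26)}
  {29, 30} × {p26, p27} = {(29,p26), (29,p27), (30,p26), (30,p27)}
  {28, 30} × {p25, p26, p27} = {(28,p25), (28,p26), (28,p27), (30,p25), (30,p26), (30,p27)}
  {28, 29, 30} × {p25, p26} = {(28,p25), (28,p26), (29,p25), (29,p26), (30,p25), (30,p26)}
  {28, 29, 30} × {p26, p27} = {(28,p26), (28,p27), (29,p26), (29,p27), (30,p26), (30,p27)}
  {29, 30} × {p25, p26, p27} = {(29,p25), (29,p26), (29,p27), (30,p25), (30,p26), (30,p27)}
  {28, 29, 30} × {p25, p26, p27} = {(28,p25), (28,p26), (28,p27), (29,p25), (29,p26), (29,p27), (30,p25), (30,p26), (30,p27)}
These 26 distinct sets form the basis B.
Close under arbitrary unions to get τ_{X×Y}; counting gives |τ_{X×Y}| = 108.


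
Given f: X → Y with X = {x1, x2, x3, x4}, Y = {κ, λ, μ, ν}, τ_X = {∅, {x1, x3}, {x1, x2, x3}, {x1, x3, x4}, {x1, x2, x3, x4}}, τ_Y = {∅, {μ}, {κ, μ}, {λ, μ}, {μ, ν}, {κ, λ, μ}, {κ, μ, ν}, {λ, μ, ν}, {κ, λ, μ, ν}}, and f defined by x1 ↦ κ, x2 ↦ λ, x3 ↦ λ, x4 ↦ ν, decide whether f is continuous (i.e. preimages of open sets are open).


f is NOT continuous.

Compute f^{-1}(U) for each U ∈ τ_Y:
  U = ∅: f^{-1}(U) = ∅ ∈ τ_X ✓.
  U = {μ}: f^{-1}(U) = ∅ ∈ τ_X ✓.
  U = {κ, μ}: f^{-1}(U) = {x1} ∉ τ_X ✗.
  U = {λ, μ}: f^{-1}(U) = {x2, x3} ∉ τ_X ✗.
  U = {μ, ν}: f^{-1}(U) = {x4} ∉ τ_X ✗.
  U = {κ, λ, μ}: f^{-1}(U) = {x1, x2, x3} ∈ τ_X ✓.
  U = {κ, μ, ν}: f^{-1}(U) = {x1, x4} ∉ τ_X ✗.
  U = {λ, μ, ν}: f^{-1}(U) = {x2, x3, x4} ∉ τ_X ✗.
  U = {κ, λ, μ, ν}: f^{-1}(U) = {x1, x2, x3, x4} ∈ τ_X ✓.
Found U = {κ, μ} with f^{-1}(U) = {x1} not in τ_X. Therefore f is NOT continuous.


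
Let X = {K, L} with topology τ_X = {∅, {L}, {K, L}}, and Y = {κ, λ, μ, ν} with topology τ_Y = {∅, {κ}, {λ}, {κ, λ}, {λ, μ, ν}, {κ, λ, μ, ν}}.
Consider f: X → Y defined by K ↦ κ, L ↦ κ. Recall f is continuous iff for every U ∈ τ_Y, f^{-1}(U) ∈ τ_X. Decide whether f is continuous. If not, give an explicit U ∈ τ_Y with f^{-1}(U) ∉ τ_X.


f IS continuous.

Compute f^{-1}(U) for each U ∈ τ_Y:
  U = ∅: f^{-1}(U) = ∅ ∈ τ_X ✓.
  U = {κ}: f^{-1}(U) = {K, L} ∈ τ_X ✓.
  U = {λ}: f^{-1}(U) = ∅ ∈ τ_X ✓.
  U = {κ, λ}: f^{-1}(U) = {K, L} ∈ τ_X ✓.
  U = {λ, μ, ν}: f^{-1}(U) = ∅ ∈ τ_X ✓.
  U = {κ, λ, μ, ν}: f^{-1}(U) = {K, L} ∈ τ_X ✓.
Every preimage lies in τ_X, so f IS continuous.


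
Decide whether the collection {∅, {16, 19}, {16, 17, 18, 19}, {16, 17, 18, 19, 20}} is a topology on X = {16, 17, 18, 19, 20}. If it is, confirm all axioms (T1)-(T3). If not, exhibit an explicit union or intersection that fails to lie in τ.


τ IS a topology on X.

Axiom (T1): ∅ ∈ τ? Yes; X ∈ τ? Yes.
Axiom (T2/T3): check pairwise unions and intersections of members of τ.
All pairwise intersections and unions checked — each lies in τ. Therefore τ satisfies (T1), (T2), (T3): it IS a topology on X.


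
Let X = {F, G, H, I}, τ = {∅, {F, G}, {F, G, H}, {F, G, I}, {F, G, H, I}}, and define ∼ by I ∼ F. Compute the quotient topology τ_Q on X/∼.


X/∼ = {[F=I], [G], [H]}; |τ_Q| = 3.

Equivalence classes: [F=I], [G], [H].
Quotient map π: X → X/∼ sends F ↦ [F=I], G ↦ [G], H ↦ [H], I ↦ [F=I].
For each subset V ⊆ X/∼, compute π^{-1}(V) ⊆ X and check whether π^{-1}(V) ∈ τ. V is open in τ_Q iff π^{-1}(V) ∈ τ.
  V = {}: π^{-1}(V) = ∅ ∈ τ ✓.
  V = {[F=I]}: π^{-1}(V) = {F, I} ∉ τ ✗.
  V = {[G]}: π^{-1}(V) = {G} ∉ τ ✗.
  V = {[F=I], [G]}: π^{-1}(V) = {F, G, I} ∈ τ ✓.
  V = {[H]}: π^{-1}(V) = {H} ∉ τ ✗.
  V = {[F=I], [H]}: π^{-1}(V) = {F, H, I} ∉ τ ✗.
  V = {[G], [H]}: π^{-1}(V) = {G, H} ∉ τ ✗.
  V = {[F=I], [G], [H]}: π^{-1}(V) = {F, G, H, I} ∈ τ ✓.
Open sets in the quotient: τ_Q = {{}, {[F=I], [G]}, {[F=I], [G], [H]}} (3 elements).
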